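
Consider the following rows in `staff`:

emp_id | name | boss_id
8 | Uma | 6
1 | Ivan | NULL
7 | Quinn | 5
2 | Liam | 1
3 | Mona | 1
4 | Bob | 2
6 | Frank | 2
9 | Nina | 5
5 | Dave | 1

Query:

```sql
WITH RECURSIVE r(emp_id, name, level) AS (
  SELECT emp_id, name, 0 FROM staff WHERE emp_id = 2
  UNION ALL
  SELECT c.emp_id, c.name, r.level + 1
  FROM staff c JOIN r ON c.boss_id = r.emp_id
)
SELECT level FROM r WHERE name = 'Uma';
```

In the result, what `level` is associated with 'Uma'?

2

Base: emp_id=2 (Liam) at level 0.
Iteration 1: rows with boss_id in {2} -> Bob (id 4, level 1), Frank (id 6, level 1).
Iteration 2: rows with boss_id in {4,6} -> Uma (id 8, level 2).
Iteration 3: no rows with boss_id in {8}; recursion stops.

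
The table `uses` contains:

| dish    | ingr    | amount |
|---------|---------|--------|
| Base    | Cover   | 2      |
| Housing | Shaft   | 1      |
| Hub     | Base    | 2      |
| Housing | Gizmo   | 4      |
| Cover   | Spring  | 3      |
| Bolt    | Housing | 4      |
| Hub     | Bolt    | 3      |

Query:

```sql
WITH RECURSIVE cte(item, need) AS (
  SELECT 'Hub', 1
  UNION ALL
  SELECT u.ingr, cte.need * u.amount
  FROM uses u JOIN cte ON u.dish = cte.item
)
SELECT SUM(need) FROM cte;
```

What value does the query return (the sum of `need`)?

94

Base: (Hub, need=1).
Iteration 1: components of {Hub} -> Base = 1*2 = 2, Bolt = 1*3 = 3.
Iteration 2: components of {Base,Bolt} -> Cover = 2*2 = 4, Housing = 3*4 = 12.
Iteration 3: components of {Cover,Housing} -> Gizmo = 12*4 = 48, Shaft = 12*1 = 12, Spring = 4*3 = 12.
Iteration 4: no further components; recursion stops.
SUM(need) = 1 + 2 + 3 + 4 + 12 + 12 + 48 + 12 = 94.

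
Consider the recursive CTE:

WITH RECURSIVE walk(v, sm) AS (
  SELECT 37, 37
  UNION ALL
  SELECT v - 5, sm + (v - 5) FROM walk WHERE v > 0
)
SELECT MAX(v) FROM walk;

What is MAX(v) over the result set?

37

Base: v=37, sm=37.
Iteration 1: 37 > 0 holds -> v = 37 - 5 = 32, sm = 37 + 32 = 69.
Iteration 2: 32 > 0 holds -> v = 32 - 5 = 27, sm = 69 + 27 = 96.
Iteration 3: 27 > 0 holds -> v = 27 - 5 = 22, sm = 96 + 22 = 118.
Iteration 4: 22 > 0 holds -> v = 22 - 5 = 17, sm = 118 + 17 = 135.
Iteration 5: 17 > 0 holds -> v = 17 - 5 = 12, sm = 135 + 12 = 147.
Iteration 6: 12 > 0 holds -> v = 12 - 5 = 7, sm = 147 + 7 = 154.
Iteration 7: 7 > 0 holds -> v = 7 - 5 = 2, sm = 154 + 2 = 156.
Iteration 8: 2 > 0 holds -> v = 2 - 5 = -3, sm = 156 + -3 = 153.
Iteration 9: -3 > 0 fails; recursion stops.
v values: 37, 32, 27, 22, 17, 12, 7, 2, -3; the maximum is 37.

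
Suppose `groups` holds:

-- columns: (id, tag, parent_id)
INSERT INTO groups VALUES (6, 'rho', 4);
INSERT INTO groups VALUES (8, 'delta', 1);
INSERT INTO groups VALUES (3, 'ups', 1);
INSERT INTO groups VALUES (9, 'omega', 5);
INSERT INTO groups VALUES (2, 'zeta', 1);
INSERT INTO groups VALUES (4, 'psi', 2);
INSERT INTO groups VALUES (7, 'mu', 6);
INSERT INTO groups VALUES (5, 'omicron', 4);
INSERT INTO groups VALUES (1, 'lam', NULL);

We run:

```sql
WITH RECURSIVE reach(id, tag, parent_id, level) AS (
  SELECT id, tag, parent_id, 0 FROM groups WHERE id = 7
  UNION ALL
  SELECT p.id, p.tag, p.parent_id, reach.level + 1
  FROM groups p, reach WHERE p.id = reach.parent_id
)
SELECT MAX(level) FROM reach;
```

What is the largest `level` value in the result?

4

Base: id=7 (mu), parent_id=6, level 0.
Iteration 1: join on id=6 -> rho (id 6, parent_id=4, level 1).
Iteration 2: join on id=4 -> psi (id 4, parent_id=2, level 2).
Iteration 3: join on id=2 -> zeta (id 2, parent_id=1, level 3).
Iteration 4: join on id=1 -> lam (id 1, parent_id=NULL, level 4).
Iteration 5: parent_id is NULL; no match; recursion stops.
level values: 0, 1, 2, 3, 4; the maximum is 4.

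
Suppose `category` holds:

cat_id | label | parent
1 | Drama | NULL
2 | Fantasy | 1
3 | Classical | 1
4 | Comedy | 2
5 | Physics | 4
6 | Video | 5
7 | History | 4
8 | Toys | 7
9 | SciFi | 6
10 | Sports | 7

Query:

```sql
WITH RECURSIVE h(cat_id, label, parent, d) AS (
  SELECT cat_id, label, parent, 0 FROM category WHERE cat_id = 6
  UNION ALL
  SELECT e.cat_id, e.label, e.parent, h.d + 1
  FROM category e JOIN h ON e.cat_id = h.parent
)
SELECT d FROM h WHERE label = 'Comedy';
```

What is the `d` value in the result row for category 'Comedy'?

2

Base: cat_id=6 (Video), parent=5, d 0.
Iteration 1: join on cat_id=5 -> Physics (id 5, parent=4, d 1).
Iteration 2: join on cat_id=4 -> Comedy (id 4, parent=2, d 2).
Iteration 3: join on cat_id=2 -> Fantasy (id 2, parent=1, d 3).
Iteration 4: join on cat_id=1 -> Drama (id 1, parent=NULL, d 4).
Iteration 5: parent is NULL; no match; recursion stops.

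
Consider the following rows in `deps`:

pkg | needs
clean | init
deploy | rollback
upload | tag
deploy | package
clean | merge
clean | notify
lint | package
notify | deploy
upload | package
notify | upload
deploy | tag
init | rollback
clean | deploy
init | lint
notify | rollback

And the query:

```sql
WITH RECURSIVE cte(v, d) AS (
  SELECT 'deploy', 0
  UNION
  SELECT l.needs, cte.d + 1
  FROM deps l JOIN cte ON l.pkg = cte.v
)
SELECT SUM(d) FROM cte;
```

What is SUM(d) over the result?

3

Base: (deploy, d=0).
Iteration 1: edges from {deploy} -> (package, d=1), (rollback, d=1), (tag, d=1).
Iteration 2: no outgoing edges from {package,rollback,tag}; recursion stops.
SUM(d) = 0 + 1 + 1 + 1 = 3.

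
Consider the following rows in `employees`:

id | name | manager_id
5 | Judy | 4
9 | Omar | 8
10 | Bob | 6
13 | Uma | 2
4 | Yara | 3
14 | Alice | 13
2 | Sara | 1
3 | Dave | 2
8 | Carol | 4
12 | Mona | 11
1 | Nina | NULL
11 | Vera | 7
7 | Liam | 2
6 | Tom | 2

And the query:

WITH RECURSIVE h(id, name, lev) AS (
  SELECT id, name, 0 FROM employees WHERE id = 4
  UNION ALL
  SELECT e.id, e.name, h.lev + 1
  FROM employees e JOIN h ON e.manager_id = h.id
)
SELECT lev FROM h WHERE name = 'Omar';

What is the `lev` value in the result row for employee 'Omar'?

Base: id=4 (Yara) at lev 0.
Iteration 1: rows with manager_id in {4} -> Judy (id 5, lev 1), Carol (id 8, lev 1).
Iteration 2: rows with manager_id in {5,8} -> Omar (id 9, lev 2).
Iteration 3: no rows with manager_id in {9}; recursion stops.

2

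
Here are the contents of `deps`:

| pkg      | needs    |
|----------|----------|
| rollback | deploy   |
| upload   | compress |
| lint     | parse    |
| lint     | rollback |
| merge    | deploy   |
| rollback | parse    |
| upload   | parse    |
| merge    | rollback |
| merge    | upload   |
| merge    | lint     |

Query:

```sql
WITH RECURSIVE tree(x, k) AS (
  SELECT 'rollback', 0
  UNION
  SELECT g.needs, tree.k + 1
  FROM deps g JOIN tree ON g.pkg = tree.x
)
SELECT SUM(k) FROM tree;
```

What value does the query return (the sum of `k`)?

2

Base: (rollback, k=0).
Iteration 1: edges from {rollback} -> (deploy, k=1), (parse, k=1).
Iteration 2: no outgoing edges from {deploy,parse}; recursion stops.
SUM(k) = 0 + 1 + 1 = 2.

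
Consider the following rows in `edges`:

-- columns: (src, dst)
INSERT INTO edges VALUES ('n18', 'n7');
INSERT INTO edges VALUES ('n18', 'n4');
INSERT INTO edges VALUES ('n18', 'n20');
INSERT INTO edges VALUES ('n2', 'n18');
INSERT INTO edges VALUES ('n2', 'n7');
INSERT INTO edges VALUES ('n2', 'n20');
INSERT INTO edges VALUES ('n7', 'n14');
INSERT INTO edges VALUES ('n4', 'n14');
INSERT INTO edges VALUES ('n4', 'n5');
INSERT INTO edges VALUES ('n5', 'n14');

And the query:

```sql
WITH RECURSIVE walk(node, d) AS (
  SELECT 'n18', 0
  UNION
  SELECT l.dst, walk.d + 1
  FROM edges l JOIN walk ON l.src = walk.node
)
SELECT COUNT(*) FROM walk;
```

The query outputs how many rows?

7

Base: (n18, d=0).
Iteration 1: edges from {n18} -> (n20, d=1), (n4, d=1), (n7, d=1).
Iteration 2: edges from {n20,n4,n7} -> (n14, d=2), (n5, d=2). [UNION drops 1 duplicate row(s)]
Iteration 3: edges from {n14,n5} -> (n14, d=3).
Iteration 4: no outgoing edges from {n14}; recursion stops.
Total rows emitted: 7.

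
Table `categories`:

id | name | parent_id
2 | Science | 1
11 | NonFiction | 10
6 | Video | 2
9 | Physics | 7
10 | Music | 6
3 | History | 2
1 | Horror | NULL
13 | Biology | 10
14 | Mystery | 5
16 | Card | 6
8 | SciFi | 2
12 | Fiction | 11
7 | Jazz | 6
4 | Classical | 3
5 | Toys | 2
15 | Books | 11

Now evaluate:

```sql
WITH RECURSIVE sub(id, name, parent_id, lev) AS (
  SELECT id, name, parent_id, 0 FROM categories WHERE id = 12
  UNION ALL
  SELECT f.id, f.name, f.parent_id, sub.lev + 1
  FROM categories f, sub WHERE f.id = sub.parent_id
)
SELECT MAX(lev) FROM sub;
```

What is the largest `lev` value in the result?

5

Base: id=12 (Fiction), parent_id=11, lev 0.
Iteration 1: join on id=11 -> NonFiction (id 11, parent_id=10, lev 1).
Iteration 2: join on id=10 -> Music (id 10, parent_id=6, lev 2).
Iteration 3: join on id=6 -> Video (id 6, parent_id=2, lev 3).
Iteration 4: join on id=2 -> Science (id 2, parent_id=1, lev 4).
Iteration 5: join on id=1 -> Horror (id 1, parent_id=NULL, lev 5).
Iteration 6: parent_id is NULL; no match; recursion stops.
lev values: 0, 1, 2, 3, 4, 5; the maximum is 5.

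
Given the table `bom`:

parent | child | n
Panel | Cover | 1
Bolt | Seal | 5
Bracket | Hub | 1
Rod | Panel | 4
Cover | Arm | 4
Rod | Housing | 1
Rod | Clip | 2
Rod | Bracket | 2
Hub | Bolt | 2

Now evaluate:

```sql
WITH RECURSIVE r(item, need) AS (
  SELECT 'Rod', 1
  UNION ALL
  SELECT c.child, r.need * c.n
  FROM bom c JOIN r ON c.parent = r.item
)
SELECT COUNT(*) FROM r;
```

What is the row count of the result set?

10

Base: (Rod, need=1).
Iteration 1: components of {Rod} -> Bracket = 1*2 = 2, Clip = 1*2 = 2, Housing = 1*1 = 1, Panel = 1*4 = 4.
Iteration 2: components of {Bracket,Clip,Housing,Panel} -> Cover = 4*1 = 4, Hub = 2*1 = 2.
Iteration 3: components of {Cover,Hub} -> Arm = 4*4 = 16, Bolt = 2*2 = 4.
Iteration 4: components of {Arm,Bolt} -> Seal = 4*5 = 20.
Iteration 5: no further components; recursion stops.
Total rows emitted: 10.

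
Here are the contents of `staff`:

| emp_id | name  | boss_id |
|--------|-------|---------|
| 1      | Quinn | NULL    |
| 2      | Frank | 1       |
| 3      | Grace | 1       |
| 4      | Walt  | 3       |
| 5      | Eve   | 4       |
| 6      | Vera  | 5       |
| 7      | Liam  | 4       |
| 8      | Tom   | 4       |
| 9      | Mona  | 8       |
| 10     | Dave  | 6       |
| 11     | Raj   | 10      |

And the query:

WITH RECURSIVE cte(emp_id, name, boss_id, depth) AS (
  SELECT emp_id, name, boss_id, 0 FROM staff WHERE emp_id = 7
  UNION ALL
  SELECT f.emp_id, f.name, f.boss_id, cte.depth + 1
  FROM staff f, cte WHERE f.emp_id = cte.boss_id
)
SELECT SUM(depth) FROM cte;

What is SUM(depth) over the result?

6

Base: emp_id=7 (Liam), boss_id=4, depth 0.
Iteration 1: join on emp_id=4 -> Walt (id 4, boss_id=3, depth 1).
Iteration 2: join on emp_id=3 -> Grace (id 3, boss_id=1, depth 2).
Iteration 3: join on emp_id=1 -> Quinn (id 1, boss_id=NULL, depth 3).
Iteration 4: boss_id is NULL; no match; recursion stops.
SUM(depth) = 0 + 1 + 2 + 3 = 6.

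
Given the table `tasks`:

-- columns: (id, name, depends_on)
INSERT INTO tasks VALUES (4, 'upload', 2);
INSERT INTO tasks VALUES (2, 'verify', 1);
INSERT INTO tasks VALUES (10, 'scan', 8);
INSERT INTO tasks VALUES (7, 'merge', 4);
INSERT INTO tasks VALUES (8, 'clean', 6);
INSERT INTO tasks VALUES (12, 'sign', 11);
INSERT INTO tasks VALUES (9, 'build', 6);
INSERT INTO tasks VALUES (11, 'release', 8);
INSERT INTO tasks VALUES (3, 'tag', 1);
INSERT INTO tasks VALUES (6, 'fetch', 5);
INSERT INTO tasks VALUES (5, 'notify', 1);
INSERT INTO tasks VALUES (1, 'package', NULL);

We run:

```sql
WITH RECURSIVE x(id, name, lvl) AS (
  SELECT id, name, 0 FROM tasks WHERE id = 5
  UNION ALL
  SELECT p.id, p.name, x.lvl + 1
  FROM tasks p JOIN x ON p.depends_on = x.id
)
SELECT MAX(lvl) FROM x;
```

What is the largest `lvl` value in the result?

Base: id=5 (notify) at lvl 0.
Iteration 1: rows with depends_on in {5} -> fetch (id 6, lvl 1).
Iteration 2: rows with depends_on in {6} -> clean (id 8, lvl 2), build (id 9, lvl 2).
Iteration 3: rows with depends_on in {8,9} -> scan (id 10, lvl 3), release (id 11, lvl 3).
Iteration 4: rows with depends_on in {10,11} -> sign (id 12, lvl 4).
Iteration 5: no rows with depends_on in {12}; recursion stops.
lvl values: 0, 1, 2, 2, 3, 3, 4; the maximum is 4.

4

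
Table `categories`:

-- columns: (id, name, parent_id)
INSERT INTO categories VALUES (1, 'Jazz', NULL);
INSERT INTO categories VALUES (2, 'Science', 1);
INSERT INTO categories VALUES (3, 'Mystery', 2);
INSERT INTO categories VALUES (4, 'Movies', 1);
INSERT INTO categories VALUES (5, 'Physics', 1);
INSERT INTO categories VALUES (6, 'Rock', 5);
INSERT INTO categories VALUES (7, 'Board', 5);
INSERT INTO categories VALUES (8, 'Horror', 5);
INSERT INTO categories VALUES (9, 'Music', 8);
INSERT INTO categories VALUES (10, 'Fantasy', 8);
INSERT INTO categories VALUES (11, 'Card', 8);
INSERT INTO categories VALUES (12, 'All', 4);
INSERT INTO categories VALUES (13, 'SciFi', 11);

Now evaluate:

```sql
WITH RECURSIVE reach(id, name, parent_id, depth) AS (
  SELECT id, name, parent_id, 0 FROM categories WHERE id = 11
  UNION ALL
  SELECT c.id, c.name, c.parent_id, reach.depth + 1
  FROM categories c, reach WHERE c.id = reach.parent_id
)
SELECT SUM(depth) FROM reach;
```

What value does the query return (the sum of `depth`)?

Base: id=11 (Card), parent_id=8, depth 0.
Iteration 1: join on id=8 -> Horror (id 8, parent_id=5, depth 1).
Iteration 2: join on id=5 -> Physics (id 5, parent_id=1, depth 2).
Iteration 3: join on id=1 -> Jazz (id 1, parent_id=NULL, depth 3).
Iteration 4: parent_id is NULL; no match; recursion stops.
SUM(depth) = 0 + 1 + 2 + 3 = 6.

6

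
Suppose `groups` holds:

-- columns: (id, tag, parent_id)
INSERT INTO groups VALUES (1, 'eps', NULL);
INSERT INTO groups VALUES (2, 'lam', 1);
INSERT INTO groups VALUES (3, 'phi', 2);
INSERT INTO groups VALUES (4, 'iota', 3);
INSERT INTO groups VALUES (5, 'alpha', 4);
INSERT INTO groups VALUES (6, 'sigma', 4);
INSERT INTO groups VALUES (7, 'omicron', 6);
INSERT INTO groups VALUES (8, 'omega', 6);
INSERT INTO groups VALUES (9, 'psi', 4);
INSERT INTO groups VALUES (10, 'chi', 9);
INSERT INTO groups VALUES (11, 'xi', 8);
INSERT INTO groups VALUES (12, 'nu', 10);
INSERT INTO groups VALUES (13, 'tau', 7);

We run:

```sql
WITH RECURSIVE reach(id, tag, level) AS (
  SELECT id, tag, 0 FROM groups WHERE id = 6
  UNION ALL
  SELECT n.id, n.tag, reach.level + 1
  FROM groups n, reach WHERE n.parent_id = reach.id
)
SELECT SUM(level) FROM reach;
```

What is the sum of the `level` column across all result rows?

6

Base: id=6 (sigma) at level 0.
Iteration 1: rows with parent_id in {6} -> omicron (id 7, level 1), omega (id 8, level 1).
Iteration 2: rows with parent_id in {7,8} -> xi (id 11, level 2), tau (id 13, level 2).
Iteration 3: no rows with parent_id in {11,13}; recursion stops.
SUM(level) = 0 + 1 + 1 + 2 + 2 = 6.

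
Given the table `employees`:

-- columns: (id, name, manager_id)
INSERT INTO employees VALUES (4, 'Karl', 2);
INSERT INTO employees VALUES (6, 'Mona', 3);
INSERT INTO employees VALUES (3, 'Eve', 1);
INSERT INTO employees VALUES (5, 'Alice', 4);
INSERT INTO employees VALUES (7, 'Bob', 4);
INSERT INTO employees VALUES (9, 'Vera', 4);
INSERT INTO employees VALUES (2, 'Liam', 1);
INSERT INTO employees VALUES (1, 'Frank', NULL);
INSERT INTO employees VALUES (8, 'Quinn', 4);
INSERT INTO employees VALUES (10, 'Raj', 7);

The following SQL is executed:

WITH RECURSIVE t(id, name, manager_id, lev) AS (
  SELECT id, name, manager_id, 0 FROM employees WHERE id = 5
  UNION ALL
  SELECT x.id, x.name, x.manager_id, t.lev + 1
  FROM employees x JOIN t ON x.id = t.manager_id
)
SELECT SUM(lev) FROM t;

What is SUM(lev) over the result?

6

Base: id=5 (Alice), manager_id=4, lev 0.
Iteration 1: join on id=4 -> Karl (id 4, manager_id=2, lev 1).
Iteration 2: join on id=2 -> Liam (id 2, manager_id=1, lev 2).
Iteration 3: join on id=1 -> Frank (id 1, manager_id=NULL, lev 3).
Iteration 4: manager_id is NULL; no match; recursion stops.
SUM(lev) = 0 + 1 + 2 + 3 = 6.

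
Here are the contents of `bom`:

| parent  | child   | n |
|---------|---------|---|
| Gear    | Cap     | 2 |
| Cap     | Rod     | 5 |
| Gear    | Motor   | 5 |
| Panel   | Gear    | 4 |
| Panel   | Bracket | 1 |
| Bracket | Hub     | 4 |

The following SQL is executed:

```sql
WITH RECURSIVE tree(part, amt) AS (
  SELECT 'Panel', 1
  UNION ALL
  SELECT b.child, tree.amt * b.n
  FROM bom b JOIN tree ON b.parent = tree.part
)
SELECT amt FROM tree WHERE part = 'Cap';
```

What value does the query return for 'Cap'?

8

Base: (Panel, amt=1).
Iteration 1: components of {Panel} -> Bracket = 1*1 = 1, Gear = 1*4 = 4.
Iteration 2: components of {Bracket,Gear} -> Cap = 4*2 = 8, Hub = 1*4 = 4, Motor = 4*5 = 20.
Iteration 3: components of {Cap,Hub,Motor} -> Rod = 8*5 = 40.
Iteration 4: no further components; recursion stops.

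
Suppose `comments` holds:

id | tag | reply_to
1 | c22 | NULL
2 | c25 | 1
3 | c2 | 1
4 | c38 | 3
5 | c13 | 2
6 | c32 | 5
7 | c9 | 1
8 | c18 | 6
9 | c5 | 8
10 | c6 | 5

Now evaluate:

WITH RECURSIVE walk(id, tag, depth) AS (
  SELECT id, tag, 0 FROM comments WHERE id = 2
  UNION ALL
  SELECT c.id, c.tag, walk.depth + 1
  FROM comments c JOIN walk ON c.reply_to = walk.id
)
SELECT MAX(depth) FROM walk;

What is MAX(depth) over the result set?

4

Base: id=2 (c25) at depth 0.
Iteration 1: rows with reply_to in {2} -> c13 (id 5, depth 1).
Iteration 2: rows with reply_to in {5} -> c32 (id 6, depth 2), c6 (id 10, depth 2).
Iteration 3: rows with reply_to in {6,10} -> c18 (id 8, depth 3).
Iteration 4: rows with reply_to in {8} -> c5 (id 9, depth 4).
Iteration 5: no rows with reply_to in {9}; recursion stops.
depth values: 0, 1, 2, 2, 3, 4; the maximum is 4.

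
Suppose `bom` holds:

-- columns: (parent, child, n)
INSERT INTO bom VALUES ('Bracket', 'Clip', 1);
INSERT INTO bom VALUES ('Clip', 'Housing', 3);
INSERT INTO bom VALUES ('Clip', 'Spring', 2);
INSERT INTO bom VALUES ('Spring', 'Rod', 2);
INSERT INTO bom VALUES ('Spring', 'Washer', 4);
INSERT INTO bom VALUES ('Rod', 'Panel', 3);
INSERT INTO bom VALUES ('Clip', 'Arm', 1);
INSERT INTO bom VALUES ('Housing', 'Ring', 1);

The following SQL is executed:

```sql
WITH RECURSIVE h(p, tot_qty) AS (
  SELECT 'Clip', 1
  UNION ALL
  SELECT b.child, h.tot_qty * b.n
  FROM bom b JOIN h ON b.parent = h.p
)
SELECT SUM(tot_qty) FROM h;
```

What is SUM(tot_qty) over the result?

Base: (Clip, tot_qty=1).
Iteration 1: components of {Clip} -> Arm = 1*1 = 1, Housing = 1*3 = 3, Spring = 1*2 = 2.
Iteration 2: components of {Arm,Housing,Spring} -> Ring = 3*1 = 3, Rod = 2*2 = 4, Washer = 2*4 = 8.
Iteration 3: components of {Ring,Rod,Washer} -> Panel = 4*3 = 12.
Iteration 4: no further components; recursion stops.
SUM(tot_qty) = 1 + 3 + 2 + 1 + 3 + 4 + 8 + 12 = 34.

34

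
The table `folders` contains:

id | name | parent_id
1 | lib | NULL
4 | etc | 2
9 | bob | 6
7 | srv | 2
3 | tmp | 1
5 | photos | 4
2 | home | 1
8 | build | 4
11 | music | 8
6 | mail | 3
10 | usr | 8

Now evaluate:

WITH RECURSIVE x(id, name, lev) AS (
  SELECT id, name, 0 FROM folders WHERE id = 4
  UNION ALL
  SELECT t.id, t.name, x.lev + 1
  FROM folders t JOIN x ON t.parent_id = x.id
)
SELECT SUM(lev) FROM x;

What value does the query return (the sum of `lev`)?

6

Base: id=4 (etc) at lev 0.
Iteration 1: rows with parent_id in {4} -> photos (id 5, lev 1), build (id 8, lev 1).
Iteration 2: rows with parent_id in {5,8} -> usr (id 10, lev 2), music (id 11, lev 2).
Iteration 3: no rows with parent_id in {10,11}; recursion stops.
SUM(lev) = 0 + 1 + 1 + 2 + 2 = 6.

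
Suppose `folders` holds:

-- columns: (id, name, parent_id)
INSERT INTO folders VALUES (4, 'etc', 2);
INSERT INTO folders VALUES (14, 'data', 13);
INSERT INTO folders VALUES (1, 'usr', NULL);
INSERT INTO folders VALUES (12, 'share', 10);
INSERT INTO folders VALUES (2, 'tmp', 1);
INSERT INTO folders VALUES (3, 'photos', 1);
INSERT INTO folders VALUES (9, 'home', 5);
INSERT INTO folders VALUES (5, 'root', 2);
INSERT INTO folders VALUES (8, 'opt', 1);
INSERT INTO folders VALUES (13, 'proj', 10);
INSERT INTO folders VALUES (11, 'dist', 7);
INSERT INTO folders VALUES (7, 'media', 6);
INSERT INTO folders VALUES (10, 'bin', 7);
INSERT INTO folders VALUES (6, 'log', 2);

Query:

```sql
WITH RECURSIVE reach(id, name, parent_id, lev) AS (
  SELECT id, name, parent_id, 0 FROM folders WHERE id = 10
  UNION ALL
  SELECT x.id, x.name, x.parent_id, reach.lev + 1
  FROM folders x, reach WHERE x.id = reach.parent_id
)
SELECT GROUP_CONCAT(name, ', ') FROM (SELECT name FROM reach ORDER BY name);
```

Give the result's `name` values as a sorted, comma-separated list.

bin, log, media, tmp, usr

Base: id=10 (bin), parent_id=7, lev 0.
Iteration 1: join on id=7 -> media (id 7, parent_id=6, lev 1).
Iteration 2: join on id=6 -> log (id 6, parent_id=2, lev 2).
Iteration 3: join on id=2 -> tmp (id 2, parent_id=1, lev 3).
Iteration 4: join on id=1 -> usr (id 1, parent_id=NULL, lev 4).
Iteration 5: parent_id is NULL; no match; recursion stops.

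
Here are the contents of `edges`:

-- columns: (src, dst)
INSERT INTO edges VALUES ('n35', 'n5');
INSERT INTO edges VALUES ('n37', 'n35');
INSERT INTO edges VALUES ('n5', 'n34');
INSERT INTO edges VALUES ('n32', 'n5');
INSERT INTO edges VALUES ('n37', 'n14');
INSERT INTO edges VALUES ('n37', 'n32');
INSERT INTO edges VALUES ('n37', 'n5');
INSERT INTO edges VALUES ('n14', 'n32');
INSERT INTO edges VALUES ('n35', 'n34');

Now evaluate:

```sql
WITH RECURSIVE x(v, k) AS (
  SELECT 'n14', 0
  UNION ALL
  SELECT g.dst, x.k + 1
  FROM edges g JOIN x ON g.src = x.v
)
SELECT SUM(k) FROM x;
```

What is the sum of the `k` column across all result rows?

6

Base: (n14, k=0).
Iteration 1: edges from {n14} -> (n32, k=1).
Iteration 2: edges from {n32} -> (n5, k=2).
Iteration 3: edges from {n5} -> (n34, k=3).
Iteration 4: no outgoing edges from {n34}; recursion stops.
SUM(k) = 0 + 1 + 2 + 3 = 6.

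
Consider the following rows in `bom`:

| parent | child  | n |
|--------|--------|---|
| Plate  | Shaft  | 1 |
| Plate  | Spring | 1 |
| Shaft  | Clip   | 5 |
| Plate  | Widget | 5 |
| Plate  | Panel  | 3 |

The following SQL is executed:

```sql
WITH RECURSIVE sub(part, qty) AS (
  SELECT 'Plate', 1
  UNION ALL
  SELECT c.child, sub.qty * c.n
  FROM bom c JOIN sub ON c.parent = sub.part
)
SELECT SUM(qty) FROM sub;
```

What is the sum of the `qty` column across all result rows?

16

Base: (Plate, qty=1).
Iteration 1: components of {Plate} -> Panel = 1*3 = 3, Shaft = 1*1 = 1, Spring = 1*1 = 1, Widget = 1*5 = 5.
Iteration 2: components of {Panel,Shaft,Spring,Widget} -> Clip = 1*5 = 5.
Iteration 3: no further components; recursion stops.
SUM(qty) = 1 + 1 + 1 + 5 + 3 + 5 = 16.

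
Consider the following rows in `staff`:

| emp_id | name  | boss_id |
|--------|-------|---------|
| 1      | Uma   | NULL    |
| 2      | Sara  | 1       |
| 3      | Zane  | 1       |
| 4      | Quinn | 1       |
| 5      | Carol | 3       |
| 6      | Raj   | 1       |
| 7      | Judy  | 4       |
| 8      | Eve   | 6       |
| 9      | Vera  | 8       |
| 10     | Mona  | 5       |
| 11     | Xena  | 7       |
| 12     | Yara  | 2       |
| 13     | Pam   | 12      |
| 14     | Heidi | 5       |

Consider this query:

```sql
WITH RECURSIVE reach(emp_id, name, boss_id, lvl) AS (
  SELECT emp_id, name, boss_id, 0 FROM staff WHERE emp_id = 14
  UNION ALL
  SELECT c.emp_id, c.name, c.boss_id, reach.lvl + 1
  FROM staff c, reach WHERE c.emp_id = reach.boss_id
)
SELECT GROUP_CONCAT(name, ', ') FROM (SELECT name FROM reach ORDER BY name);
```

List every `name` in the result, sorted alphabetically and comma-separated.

Carol, Heidi, Uma, Zane

Base: emp_id=14 (Heidi), boss_id=5, lvl 0.
Iteration 1: join on emp_id=5 -> Carol (id 5, boss_id=3, lvl 1).
Iteration 2: join on emp_id=3 -> Zane (id 3, boss_id=1, lvl 2).
Iteration 3: join on emp_id=1 -> Uma (id 1, boss_id=NULL, lvl 3).
Iteration 4: boss_id is NULL; no match; recursion stops.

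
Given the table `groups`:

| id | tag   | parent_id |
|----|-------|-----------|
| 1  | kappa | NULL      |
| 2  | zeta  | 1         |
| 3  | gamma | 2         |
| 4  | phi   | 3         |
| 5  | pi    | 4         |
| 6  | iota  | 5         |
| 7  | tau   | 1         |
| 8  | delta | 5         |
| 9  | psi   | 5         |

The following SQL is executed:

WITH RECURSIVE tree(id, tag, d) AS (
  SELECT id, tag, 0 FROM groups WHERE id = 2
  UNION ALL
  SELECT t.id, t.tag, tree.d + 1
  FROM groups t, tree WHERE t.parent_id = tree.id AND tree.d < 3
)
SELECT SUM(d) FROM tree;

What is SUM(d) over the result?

Base: id=2 (zeta) at d 0.
Iteration 1: rows with parent_id in {2} -> gamma (id 3, d 1).
Iteration 2: rows with parent_id in {3} -> phi (id 4, d 2).
Iteration 3: rows with parent_id in {4} -> pi (id 5, d 3).
Iteration 4: d < 3 fails for all current rows; recursion stops.
SUM(d) = 0 + 1 + 2 + 3 = 6.

6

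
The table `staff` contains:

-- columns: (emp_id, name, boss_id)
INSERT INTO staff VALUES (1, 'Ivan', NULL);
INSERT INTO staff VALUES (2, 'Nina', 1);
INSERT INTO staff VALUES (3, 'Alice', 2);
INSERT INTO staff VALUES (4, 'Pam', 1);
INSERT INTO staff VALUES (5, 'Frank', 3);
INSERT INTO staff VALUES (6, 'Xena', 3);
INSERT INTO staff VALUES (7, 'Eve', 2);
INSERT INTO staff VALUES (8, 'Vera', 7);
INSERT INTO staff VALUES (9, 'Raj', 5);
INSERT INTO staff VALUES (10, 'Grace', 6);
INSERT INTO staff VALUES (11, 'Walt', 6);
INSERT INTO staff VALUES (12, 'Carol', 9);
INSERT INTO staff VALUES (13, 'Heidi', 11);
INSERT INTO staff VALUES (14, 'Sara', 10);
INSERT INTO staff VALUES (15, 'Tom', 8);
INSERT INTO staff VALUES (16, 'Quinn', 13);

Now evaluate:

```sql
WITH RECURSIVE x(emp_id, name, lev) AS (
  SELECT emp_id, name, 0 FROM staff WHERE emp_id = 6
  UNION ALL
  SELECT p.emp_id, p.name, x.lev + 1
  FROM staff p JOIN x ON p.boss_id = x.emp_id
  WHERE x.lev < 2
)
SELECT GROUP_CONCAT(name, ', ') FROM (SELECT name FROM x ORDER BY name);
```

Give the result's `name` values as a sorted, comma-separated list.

Base: emp_id=6 (Xena) at lev 0.
Iteration 1: rows with boss_id in {6} -> Grace (id 10, lev 1), Walt (id 11, lev 1).
Iteration 2: rows with boss_id in {10,11} -> Heidi (id 13, lev 2), Sara (id 14, lev 2).
Iteration 3: lev < 2 fails for all current rows; recursion stops.

Grace, Heidi, Sara, Walt, Xena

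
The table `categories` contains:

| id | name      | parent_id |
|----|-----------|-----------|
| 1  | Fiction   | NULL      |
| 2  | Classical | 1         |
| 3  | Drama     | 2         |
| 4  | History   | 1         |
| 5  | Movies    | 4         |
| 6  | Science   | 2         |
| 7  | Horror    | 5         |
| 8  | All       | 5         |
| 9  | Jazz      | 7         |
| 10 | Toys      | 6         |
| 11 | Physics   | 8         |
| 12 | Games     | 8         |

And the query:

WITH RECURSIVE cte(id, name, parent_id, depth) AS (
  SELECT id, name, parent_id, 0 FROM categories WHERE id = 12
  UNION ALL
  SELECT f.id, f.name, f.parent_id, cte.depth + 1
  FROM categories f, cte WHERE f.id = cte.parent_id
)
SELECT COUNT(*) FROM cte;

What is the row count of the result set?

Base: id=12 (Games), parent_id=8, depth 0.
Iteration 1: join on id=8 -> All (id 8, parent_id=5, depth 1).
Iteration 2: join on id=5 -> Movies (id 5, parent_id=4, depth 2).
Iteration 3: join on id=4 -> History (id 4, parent_id=1, depth 3).
Iteration 4: join on id=1 -> Fiction (id 1, parent_id=NULL, depth 4).
Iteration 5: parent_id is NULL; no match; recursion stops.
Total rows emitted: 5.

5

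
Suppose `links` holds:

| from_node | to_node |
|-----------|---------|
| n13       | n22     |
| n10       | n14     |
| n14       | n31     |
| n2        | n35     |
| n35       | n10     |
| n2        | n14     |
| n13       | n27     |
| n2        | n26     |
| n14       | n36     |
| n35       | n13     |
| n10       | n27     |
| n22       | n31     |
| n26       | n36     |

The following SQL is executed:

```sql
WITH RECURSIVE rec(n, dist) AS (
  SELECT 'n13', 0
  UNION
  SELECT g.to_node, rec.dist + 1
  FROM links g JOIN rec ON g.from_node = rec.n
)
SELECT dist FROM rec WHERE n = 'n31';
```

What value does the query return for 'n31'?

2

Base: (n13, dist=0).
Iteration 1: edges from {n13} -> (n22, dist=1), (n27, dist=1).
Iteration 2: edges from {n22,n27} -> (n31, dist=2).
Iteration 3: no outgoing edges from {n31}; recursion stops.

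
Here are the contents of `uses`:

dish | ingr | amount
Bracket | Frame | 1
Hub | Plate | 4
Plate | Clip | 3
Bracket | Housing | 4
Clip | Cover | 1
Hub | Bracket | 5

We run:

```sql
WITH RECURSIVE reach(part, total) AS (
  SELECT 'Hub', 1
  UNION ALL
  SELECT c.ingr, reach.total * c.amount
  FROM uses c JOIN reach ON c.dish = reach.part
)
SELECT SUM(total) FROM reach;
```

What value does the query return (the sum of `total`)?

59

Base: (Hub, total=1).
Iteration 1: components of {Hub} -> Bracket = 1*5 = 5, Plate = 1*4 = 4.
Iteration 2: components of {Bracket,Plate} -> Clip = 4*3 = 12, Frame = 5*1 = 5, Housing = 5*4 = 20.
Iteration 3: components of {Clip,Frame,Housing} -> Cover = 12*1 = 12.
Iteration 4: no further components; recursion stops.
SUM(total) = 1 + 5 + 4 + 5 + 20 + 12 + 12 = 59.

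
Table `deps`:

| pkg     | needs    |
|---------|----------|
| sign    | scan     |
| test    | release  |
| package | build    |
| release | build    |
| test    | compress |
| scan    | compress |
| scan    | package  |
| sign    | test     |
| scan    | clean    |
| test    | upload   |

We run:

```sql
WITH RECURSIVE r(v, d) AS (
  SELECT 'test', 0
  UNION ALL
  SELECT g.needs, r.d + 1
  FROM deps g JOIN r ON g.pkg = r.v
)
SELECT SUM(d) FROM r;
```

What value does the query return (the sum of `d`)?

Base: (test, d=0).
Iteration 1: edges from {test} -> (compress, d=1), (release, d=1), (upload, d=1).
Iteration 2: edges from {compress,release,upload} -> (build, d=2).
Iteration 3: no outgoing edges from {build}; recursion stops.
SUM(d) = 0 + 1 + 1 + 1 + 2 = 5.

5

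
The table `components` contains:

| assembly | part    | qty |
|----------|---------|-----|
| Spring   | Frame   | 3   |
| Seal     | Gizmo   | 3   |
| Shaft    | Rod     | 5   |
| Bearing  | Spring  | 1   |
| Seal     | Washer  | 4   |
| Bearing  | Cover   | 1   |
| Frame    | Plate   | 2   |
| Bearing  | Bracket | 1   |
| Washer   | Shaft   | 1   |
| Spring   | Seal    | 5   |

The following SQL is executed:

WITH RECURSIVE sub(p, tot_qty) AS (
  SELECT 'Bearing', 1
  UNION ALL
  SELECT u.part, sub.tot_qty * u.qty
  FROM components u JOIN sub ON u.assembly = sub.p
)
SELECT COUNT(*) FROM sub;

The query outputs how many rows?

Base: (Bearing, tot_qty=1).
Iteration 1: components of {Bearing} -> Bracket = 1*1 = 1, Cover = 1*1 = 1, Spring = 1*1 = 1.
Iteration 2: components of {Bracket,Cover,Spring} -> Frame = 1*3 = 3, Seal = 1*5 = 5.
Iteration 3: components of {Frame,Seal} -> Gizmo = 5*3 = 15, Plate = 3*2 = 6, Washer = 5*4 = 20.
Iteration 4: components of {Gizmo,Plate,Washer} -> Shaft = 20*1 = 20.
Iteration 5: components of {Shaft} -> Rod = 20*5 = 100.
Iteration 6: no further components; recursion stops.
Total rows emitted: 11.

11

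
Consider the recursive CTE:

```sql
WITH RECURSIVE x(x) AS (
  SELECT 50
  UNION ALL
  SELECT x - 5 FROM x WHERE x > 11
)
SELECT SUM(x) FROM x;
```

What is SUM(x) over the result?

270

Base: x=50.
Iteration 1: 50 > 11 holds -> x = 50 - 5 = 45.
Iteration 2: 45 > 11 holds -> x = 45 - 5 = 40.
Iteration 3: 40 > 11 holds -> x = 40 - 5 = 35.
Iteration 4: 35 > 11 holds -> x = 35 - 5 = 30.
Iteration 5: 30 > 11 holds -> x = 30 - 5 = 25.
Iteration 6: 25 > 11 holds -> x = 25 - 5 = 20.
Iteration 7: 20 > 11 holds -> x = 20 - 5 = 15.
Iteration 8: 15 > 11 holds -> x = 15 - 5 = 10.
Iteration 9: 10 > 11 fails; recursion stops.
SUM(x) = 50 + 45 + 40 + 35 + 30 + 25 + 20 + 15 + 10 = 270.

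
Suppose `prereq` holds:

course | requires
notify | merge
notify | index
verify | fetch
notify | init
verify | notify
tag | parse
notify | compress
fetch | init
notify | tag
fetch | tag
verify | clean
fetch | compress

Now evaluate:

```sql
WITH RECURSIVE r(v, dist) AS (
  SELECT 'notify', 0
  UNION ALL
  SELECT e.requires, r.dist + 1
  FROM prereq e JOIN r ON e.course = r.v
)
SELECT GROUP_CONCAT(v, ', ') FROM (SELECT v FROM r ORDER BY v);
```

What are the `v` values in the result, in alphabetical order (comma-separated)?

compress, index, init, merge, notify, parse, tag

Base: (notify, dist=0).
Iteration 1: edges from {notify} -> (compress, dist=1), (index, dist=1), (init, dist=1), (merge, dist=1), (tag, dist=1).
Iteration 2: edges from {compress,index,init,merge,tag} -> (parse, dist=2).
Iteration 3: no outgoing edges from {parse}; recursion stops.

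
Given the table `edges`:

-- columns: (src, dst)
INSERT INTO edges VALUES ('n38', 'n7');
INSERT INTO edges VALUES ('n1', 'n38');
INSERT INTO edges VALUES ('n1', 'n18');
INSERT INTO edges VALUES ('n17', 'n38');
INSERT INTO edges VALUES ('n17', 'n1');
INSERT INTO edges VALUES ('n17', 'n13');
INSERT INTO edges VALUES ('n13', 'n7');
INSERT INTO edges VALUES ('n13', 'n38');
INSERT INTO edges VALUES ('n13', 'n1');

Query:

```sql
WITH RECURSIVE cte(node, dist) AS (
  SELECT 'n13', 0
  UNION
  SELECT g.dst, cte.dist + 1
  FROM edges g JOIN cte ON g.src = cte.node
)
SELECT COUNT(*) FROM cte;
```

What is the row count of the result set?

8

Base: (n13, dist=0).
Iteration 1: edges from {n13} -> (n1, dist=1), (n38, dist=1), (n7, dist=1).
Iteration 2: edges from {n1,n38,n7} -> (n18, dist=2), (n38, dist=2), (n7, dist=2).
Iteration 3: edges from {n18,n38,n7} -> (n7, dist=3).
Iteration 4: no outgoing edges from {n7}; recursion stops.
Total rows emitted: 8.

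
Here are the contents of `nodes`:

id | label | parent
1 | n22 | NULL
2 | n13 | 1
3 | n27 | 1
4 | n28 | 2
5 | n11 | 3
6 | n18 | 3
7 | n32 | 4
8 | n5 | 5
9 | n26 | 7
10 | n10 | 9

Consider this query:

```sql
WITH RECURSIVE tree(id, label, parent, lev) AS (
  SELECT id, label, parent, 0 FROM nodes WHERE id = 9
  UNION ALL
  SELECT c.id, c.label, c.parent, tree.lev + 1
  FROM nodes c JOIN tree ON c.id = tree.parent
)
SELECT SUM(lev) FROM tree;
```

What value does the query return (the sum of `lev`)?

Base: id=9 (n26), parent=7, lev 0.
Iteration 1: join on id=7 -> n32 (id 7, parent=4, lev 1).
Iteration 2: join on id=4 -> n28 (id 4, parent=2, lev 2).
Iteration 3: join on id=2 -> n13 (id 2, parent=1, lev 3).
Iteration 4: join on id=1 -> n22 (id 1, parent=NULL, lev 4).
Iteration 5: parent is NULL; no match; recursion stops.
SUM(lev) = 0 + 1 + 2 + 3 + 4 = 10.

10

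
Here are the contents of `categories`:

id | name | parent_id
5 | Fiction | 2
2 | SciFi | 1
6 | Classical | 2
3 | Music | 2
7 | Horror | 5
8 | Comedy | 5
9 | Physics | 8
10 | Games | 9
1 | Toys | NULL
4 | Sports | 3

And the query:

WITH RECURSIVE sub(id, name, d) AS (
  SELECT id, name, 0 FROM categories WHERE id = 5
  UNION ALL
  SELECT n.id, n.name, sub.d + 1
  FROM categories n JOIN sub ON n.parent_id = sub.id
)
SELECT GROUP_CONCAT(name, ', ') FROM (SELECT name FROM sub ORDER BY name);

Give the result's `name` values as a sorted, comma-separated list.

Comedy, Fiction, Games, Horror, Physics

Base: id=5 (Fiction) at d 0.
Iteration 1: rows with parent_id in {5} -> Horror (id 7, d 1), Comedy (id 8, d 1).
Iteration 2: rows with parent_id in {7,8} -> Physics (id 9, d 2).
Iteration 3: rows with parent_id in {9} -> Games (id 10, d 3).
Iteration 4: no rows with parent_id in {10}; recursion stops.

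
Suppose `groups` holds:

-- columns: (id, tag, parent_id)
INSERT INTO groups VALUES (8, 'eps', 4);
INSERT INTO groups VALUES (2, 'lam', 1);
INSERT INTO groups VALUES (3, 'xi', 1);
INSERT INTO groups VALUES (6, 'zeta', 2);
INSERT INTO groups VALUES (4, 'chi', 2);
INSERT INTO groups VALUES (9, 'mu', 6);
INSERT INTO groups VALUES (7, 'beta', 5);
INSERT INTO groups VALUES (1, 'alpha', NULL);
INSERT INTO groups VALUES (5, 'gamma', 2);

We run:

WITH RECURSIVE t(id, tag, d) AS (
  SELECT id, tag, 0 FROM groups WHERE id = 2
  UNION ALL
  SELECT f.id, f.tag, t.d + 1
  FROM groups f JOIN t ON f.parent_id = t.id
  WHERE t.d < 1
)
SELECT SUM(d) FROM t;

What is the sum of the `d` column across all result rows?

Base: id=2 (lam) at d 0.
Iteration 1: rows with parent_id in {2} -> chi (id 4, d 1), gamma (id 5, d 1), zeta (id 6, d 1).
Iteration 2: d < 1 fails for all current rows; recursion stops.
SUM(d) = 0 + 1 + 1 + 1 = 3.

3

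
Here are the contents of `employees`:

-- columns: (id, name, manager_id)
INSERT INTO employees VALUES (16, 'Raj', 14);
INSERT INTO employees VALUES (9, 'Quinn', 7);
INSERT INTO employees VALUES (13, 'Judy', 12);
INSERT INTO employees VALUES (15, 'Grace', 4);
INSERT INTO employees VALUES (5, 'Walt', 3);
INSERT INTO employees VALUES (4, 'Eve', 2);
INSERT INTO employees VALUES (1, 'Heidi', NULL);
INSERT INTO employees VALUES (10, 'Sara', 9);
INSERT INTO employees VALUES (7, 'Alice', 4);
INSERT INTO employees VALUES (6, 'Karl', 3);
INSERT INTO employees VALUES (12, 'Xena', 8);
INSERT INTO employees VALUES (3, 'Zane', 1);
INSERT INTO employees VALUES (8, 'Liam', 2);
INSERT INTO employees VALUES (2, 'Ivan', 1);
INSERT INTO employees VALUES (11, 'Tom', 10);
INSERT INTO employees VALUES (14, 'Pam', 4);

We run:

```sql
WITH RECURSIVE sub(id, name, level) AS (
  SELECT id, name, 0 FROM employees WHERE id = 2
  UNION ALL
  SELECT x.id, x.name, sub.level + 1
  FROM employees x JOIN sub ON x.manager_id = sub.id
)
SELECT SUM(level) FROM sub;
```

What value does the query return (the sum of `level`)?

28

Base: id=2 (Ivan) at level 0.
Iteration 1: rows with manager_id in {2} -> Eve (id 4, level 1), Liam (id 8, level 1).
Iteration 2: rows with manager_id in {4,8} -> Alice (id 7, level 2), Xena (id 12, level 2), Pam (id 14, level 2), Grace (id 15, level 2).
Iteration 3: rows with manager_id in {7,12,14,15} -> Quinn (id 9, level 3), Judy (id 13, level 3), Raj (id 16, level 3).
Iteration 4: rows with manager_id in {9,13,16} -> Sara (id 10, level 4).
Iteration 5: rows with manager_id in {10} -> Tom (id 11, level 5).
Iteration 6: no rows with manager_id in {11}; recursion stops.
SUM(level) = 0 + 1 + 1 + 2 + 2 + 2 + 2 + 3 + 3 + 3 + 4 + 5 = 28.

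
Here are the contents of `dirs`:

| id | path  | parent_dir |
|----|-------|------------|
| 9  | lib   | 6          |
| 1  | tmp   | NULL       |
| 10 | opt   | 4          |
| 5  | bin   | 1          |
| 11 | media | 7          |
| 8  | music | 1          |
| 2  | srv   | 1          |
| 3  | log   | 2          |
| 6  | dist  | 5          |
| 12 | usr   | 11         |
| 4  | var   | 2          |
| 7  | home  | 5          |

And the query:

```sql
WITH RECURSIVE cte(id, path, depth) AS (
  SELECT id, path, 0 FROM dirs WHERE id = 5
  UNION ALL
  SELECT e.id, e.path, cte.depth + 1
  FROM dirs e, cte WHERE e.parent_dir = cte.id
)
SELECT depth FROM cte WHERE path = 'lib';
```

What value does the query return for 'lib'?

Base: id=5 (bin) at depth 0.
Iteration 1: rows with parent_dir in {5} -> dist (id 6, depth 1), home (id 7, depth 1).
Iteration 2: rows with parent_dir in {6,7} -> lib (id 9, depth 2), media (id 11, depth 2).
Iteration 3: rows with parent_dir in {9,11} -> usr (id 12, depth 3).
Iteration 4: no rows with parent_dir in {12}; recursion stops.

2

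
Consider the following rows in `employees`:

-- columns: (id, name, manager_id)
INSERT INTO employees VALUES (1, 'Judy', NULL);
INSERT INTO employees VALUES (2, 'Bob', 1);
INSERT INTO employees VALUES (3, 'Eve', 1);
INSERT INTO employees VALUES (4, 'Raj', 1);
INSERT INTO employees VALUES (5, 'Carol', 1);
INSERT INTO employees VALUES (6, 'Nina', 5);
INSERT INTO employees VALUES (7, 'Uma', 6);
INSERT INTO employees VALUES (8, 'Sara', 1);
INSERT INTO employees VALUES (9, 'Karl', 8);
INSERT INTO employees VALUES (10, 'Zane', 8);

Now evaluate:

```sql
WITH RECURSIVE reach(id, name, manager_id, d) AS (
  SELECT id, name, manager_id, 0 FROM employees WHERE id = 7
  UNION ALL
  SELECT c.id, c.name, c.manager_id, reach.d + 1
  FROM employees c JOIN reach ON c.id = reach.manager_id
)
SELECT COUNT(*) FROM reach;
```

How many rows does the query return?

Base: id=7 (Uma), manager_id=6, d 0.
Iteration 1: join on id=6 -> Nina (id 6, manager_id=5, d 1).
Iteration 2: join on id=5 -> Carol (id 5, manager_id=1, d 2).
Iteration 3: join on id=1 -> Judy (id 1, manager_id=NULL, d 3).
Iteration 4: manager_id is NULL; no match; recursion stops.
Total rows emitted: 4.

4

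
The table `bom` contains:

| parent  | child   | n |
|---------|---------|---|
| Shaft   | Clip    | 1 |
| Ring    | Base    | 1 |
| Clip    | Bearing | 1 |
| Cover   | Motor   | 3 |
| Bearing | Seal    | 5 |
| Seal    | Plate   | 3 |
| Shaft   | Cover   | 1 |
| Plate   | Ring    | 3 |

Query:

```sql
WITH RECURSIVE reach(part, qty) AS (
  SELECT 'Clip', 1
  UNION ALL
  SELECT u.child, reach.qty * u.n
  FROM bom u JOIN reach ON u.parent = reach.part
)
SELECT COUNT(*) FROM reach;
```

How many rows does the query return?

Base: (Clip, qty=1).
Iteration 1: components of {Clip} -> Bearing = 1*1 = 1.
Iteration 2: components of {Bearing} -> Seal = 1*5 = 5.
Iteration 3: components of {Seal} -> Plate = 5*3 = 15.
Iteration 4: components of {Plate} -> Ring = 15*3 = 45.
Iteration 5: components of {Ring} -> Base = 45*1 = 45.
Iteration 6: no further components; recursion stops.
Total rows emitted: 6.

6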